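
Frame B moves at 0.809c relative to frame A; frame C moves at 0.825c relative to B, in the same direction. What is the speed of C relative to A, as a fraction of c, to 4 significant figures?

Compose boost 2: (0.825 + 0.809)/(1 + 0.825×0.809) = 1.634/1.66743 = 0.9800

u ≈ 0.9800c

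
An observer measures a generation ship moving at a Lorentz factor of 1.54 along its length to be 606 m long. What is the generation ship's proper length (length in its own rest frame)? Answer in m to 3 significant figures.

γ = 1.54 (given)
L₀ = γL = 1.54 × 606 = 933 m

L₀ ≈ 933 m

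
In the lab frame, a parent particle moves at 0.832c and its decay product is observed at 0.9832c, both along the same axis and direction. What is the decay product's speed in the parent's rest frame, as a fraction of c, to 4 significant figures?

u' ≈ 0.8309c

Inverse velocity addition: u' = (u − v)/(1 − uv/c²)
= (0.9832 − 0.832)/(1 − 0.9832×0.832) = 0.1512/0.181978 = 0.8309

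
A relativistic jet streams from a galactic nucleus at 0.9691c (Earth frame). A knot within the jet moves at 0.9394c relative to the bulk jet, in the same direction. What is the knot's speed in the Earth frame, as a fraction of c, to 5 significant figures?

u ≈ 0.99902c

Relativistic velocity addition: u = (u' + v)/(1 + u'v/c²)
= (0.9394 + 0.9691)/(1 + 0.9394×0.9691) = 1.9085/1.910373 = 0.99902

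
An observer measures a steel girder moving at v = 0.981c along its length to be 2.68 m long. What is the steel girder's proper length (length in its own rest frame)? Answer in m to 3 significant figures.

L₀ ≈ 13.8 m

γ = 1/√(1 − 0.981²) = 5.1544
L₀ = γL = 5.1544 × 2.68 = 13.8 m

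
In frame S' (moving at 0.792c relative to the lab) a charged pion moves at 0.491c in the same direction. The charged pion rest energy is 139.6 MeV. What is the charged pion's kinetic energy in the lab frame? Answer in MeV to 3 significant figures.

K ≈ 225 MeV

u_lab = (0.491 + 0.792)/(1 + 0.491×0.792) = 0.923771
γ = 1/√(1 − 0.923771²) = 2.6113
K = (γ − 1)m₀c² = (2.6113 − 1) × 139.6 = 1.6113 × 139.6 = 225 MeV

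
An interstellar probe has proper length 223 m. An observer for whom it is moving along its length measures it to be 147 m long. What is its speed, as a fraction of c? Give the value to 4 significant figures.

β ≈ 0.7520

γ = L₀/L = 223/147 = 1.51701
β = √(1 − 1/γ²) = 0.7520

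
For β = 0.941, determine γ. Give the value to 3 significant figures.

γ = 1/√(1 − β²) = 1/√(1 − 0.941²) = 1/√(0.11452) = 2.96

γ ≈ 2.96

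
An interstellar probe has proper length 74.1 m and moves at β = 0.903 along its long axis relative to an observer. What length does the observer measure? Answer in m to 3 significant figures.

L ≈ 31.8 m

γ = 1/√(1 − 0.903²) = 2.3275
Length contraction: L = L₀/γ = 74.1/2.3275 = 31.8 m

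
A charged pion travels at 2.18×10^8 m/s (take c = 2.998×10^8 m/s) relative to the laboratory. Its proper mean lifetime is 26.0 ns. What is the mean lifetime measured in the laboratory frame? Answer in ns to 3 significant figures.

Δt ≈ 37.9 ns

β = v/c = 2.18×10^8 / 2.998×10^8 = 0.72715
γ = 1/√(1 − 0.72715²) = 1.4567
Time dilation: Δt = γτ₀ = 1.4567 × 26.0 ns = 37.9 ns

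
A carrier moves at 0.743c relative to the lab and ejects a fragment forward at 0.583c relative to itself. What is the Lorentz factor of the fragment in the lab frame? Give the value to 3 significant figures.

u_lab = (0.583 + 0.743)/(1 + 0.583×0.743) = 1.326/1.43317 = 0.925222
γ = 1/√(1 − 0.925222²) = 2.64

γ ≈ 2.64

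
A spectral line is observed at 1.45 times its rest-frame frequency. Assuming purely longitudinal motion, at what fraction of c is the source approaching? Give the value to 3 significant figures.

f_obs/f_src = √((1+β)/(1−β)) = 1.45  ⇒  (1+β)/(1−β) = 2.1025
β = |1 − D²|/(1 + D²) = |1 − 2.1025|/(1 + 2.1025) = 0.355

β ≈ 0.355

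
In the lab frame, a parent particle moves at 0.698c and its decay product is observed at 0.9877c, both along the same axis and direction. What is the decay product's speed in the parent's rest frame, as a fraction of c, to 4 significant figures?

u' ≈ 0.9328c

Inverse velocity addition: u' = (u − v)/(1 − uv/c²)
= (0.9877 − 0.698)/(1 − 0.9877×0.698) = 0.2897/0.310585 = 0.9328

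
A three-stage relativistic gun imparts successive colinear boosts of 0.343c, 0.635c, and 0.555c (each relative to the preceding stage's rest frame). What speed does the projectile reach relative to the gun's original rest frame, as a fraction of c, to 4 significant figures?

u ≈ 0.9394c

Compose boost 2: (0.635 + 0.343)/(1 + 0.635×0.343) = 0.9780/1.21781 = 0.803084
Compose boost 3: (0.555 + 0.803084)/(1 + 0.555×0.803084) = 1.35808/1.44571 = 0.9394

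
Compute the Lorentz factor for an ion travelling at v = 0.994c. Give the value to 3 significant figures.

γ = 1/√(1 − β²) = 1/√(1 − 0.994²) = 1/√(0.011964) = 9.14

γ ≈ 9.14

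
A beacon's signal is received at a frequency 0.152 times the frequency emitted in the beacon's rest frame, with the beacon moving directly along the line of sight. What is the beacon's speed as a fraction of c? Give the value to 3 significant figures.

f_obs/f_src = √((1−β)/(1+β)) = 0.152  ⇒  (1−β)/(1+β) = 0.023104
β = |1 − D²|/(1 + D²) = |1 − 0.023104|/(1 + 0.023104) = 0.955

β ≈ 0.955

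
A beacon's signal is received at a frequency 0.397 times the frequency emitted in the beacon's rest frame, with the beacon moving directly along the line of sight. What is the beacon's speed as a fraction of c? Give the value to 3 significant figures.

β ≈ 0.728

f_obs/f_src = √((1−β)/(1+β)) = 0.397  ⇒  (1−β)/(1+β) = 0.15761
β = |1 − D²|/(1 + D²) = |1 − 0.15761|/(1 + 0.15761) = 0.728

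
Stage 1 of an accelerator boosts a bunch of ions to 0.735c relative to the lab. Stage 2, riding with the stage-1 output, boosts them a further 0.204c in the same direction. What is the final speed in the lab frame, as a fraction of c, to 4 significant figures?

u ≈ 0.8166c

Compose boost 2: (0.204 + 0.735)/(1 + 0.204×0.735) = 0.9390/1.14994 = 0.8166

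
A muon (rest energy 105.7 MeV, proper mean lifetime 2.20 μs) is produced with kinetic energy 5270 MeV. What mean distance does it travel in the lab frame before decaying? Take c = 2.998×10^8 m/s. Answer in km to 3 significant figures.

d ≈ 33.5 km

γ = 1 + K/(m₀c²) = 1 + 5270/105.7 = 50.858
β = √(1 − 1/γ²) = 0.99981
Dilated lifetime: γτ₀ = 50.858 × 2.20 μs = 111.89 μs
d = βc·γτ₀ = 0.99981 × (2.998×10^8 m/s) × 0.00011189 s = 33.5 km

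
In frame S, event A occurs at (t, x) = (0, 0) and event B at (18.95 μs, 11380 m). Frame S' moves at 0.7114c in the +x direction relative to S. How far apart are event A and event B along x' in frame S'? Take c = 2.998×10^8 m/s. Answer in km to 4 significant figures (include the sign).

Δx' ≈ 10.44 km

γ = 1/√(1 − 0.7114²) = 1.42291
Δx' = γ(Δx − vΔt) = 1.42291 × (11380 m − 0.7114×(2.998×10^8 m/s)×18.95×10^-6 s)
= 1.42291 × (7338.39 m) = 10.44 km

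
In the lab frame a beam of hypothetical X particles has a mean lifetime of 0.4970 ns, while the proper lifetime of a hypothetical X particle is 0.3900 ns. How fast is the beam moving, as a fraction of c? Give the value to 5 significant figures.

β ≈ 0.61987

γ = Δt/τ₀ = 0.4970/0.3900 = 1.274359
β = √(1 − 1/γ²) = √(1 − 1/1.274359²) = 0.61987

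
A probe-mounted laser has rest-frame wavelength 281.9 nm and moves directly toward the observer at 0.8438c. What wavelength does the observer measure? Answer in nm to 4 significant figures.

Relativistic Doppler: λ_obs = λ_src √((1−β)/(1+β))
= 281.9 × √(0.156200/1.84380) = 281.9 × 0.291061 = 82.05 nm

λ_obs ≈ 82.05 nm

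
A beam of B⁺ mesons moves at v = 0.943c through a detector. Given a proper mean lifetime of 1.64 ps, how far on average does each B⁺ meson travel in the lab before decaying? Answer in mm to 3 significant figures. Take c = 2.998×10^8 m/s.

d ≈ 1.39 mm

γ = 1/√(1 − 0.943²) = 3.0049
Dilated lifetime: Δt = γτ₀ = 3.0049 × 1.64 ps = 4.9280 ps
d = vΔt = 0.943c × 4.9280 ps = 2.8271×10^8 m/s × 4.9280×10^-12 s = 1.39 mm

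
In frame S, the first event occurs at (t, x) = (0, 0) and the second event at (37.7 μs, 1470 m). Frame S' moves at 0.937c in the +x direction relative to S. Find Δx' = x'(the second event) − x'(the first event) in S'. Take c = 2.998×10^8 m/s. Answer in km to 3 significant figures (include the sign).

Δx' ≈ -26.1 km

γ = 1/√(1 − 0.937²) = 2.8626
Δx' = γ(Δx − vΔt) = 2.8626 × (1470 m − 0.937×(2.998×10^8 m/s)×37.7×10^-6 s)
= 2.8626 × (-9120.4 m) = -26.1 km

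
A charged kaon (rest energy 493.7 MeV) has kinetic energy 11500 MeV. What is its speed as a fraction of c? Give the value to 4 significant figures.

γ = 1 + K/(m₀c²) = 1 + 11500/493.7 = 24.2935
β = √(1 − 1/γ²) = 0.9992

β ≈ 0.9992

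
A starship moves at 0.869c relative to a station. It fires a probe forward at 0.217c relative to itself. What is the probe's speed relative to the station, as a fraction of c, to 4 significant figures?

u ≈ 0.9137c

Relativistic velocity addition: u = (u' + v)/(1 + u'v/c²)
= (0.217 + 0.869)/(1 + 0.217×0.869) = 1.086/1.18857 = 0.9137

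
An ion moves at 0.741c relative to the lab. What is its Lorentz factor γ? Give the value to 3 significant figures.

γ = 1/√(1 − β²) = 1/√(1 − 0.741²) = 1/√(0.45092) = 1.49

γ ≈ 1.49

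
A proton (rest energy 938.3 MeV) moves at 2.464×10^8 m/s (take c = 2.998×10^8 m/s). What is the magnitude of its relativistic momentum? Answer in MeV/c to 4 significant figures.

β = v/c = 2.464×10^8 / 2.998×10^8 = 0.821881
γ = 1/√(1 − 0.821881²) = 1.75544
p = γβm₀c = 1.75544 × 0.821881 × 938.3 MeV/c = 1354 MeV/c

p ≈ 1354 MeV/c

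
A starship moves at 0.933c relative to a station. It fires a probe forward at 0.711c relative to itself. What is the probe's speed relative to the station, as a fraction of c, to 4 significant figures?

u ≈ 0.9884c

Relativistic velocity addition: u = (u' + v)/(1 + u'v/c²)
= (0.711 + 0.933)/(1 + 0.711×0.933) = 1.644/1.66336 = 0.9884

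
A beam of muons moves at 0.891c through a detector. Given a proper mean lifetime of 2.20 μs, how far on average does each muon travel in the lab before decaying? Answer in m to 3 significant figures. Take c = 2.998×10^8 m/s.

γ = 1/√(1 − 0.891²) = 2.2026
Dilated lifetime: Δt = γτ₀ = 2.2026 × 2.20 μs = 4.8458 μs
d = vΔt = 0.891c × 4.8458 μs = 2.6712×10^8 m/s × 4.8458×10^-6 s = 1290 m

d ≈ 1290 m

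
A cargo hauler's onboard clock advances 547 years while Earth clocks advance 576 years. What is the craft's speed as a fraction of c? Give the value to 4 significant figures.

γ = Δt/τ₀ = 576/547 = 1.05302
β = √(1 − 1/γ²) = √(1 − 1/1.05302²) = 0.3133

β ≈ 0.3133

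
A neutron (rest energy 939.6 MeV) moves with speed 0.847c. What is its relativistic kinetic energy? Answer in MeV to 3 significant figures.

γ = 1/√(1 − 0.847²) = 1.8811
K = (γ − 1)m₀c² = (1.8811 − 1) × 939.6 MeV = 0.88114 × 939.6 MeV = 828 MeV

K ≈ 828 MeV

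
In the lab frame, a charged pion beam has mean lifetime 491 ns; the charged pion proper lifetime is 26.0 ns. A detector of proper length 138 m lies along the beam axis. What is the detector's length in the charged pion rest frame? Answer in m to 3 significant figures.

L ≈ 7.31 m

Time dilation ⇒ γ = Δt/τ₀ = 491/26.0 = 18.885
Length contraction: L = L₀/γ = 138/18.885 = 7.31 m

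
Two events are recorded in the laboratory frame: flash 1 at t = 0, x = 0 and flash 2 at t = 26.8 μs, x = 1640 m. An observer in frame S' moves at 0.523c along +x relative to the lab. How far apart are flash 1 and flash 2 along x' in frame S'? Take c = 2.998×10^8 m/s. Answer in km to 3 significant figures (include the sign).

Δx' ≈ -3.01 km

γ = 1/√(1 − 0.523²) = 1.1733
Δx' = γ(Δx − vΔt) = 1.1733 × (1640 m − 0.523×(2.998×10^8 m/s)×26.8×10^-6 s)
= 1.1733 × (-2562.1 m) = -3.01 km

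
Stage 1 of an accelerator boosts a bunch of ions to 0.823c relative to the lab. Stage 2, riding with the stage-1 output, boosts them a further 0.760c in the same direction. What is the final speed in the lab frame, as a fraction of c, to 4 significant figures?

Compose boost 2: (0.760 + 0.823)/(1 + 0.760×0.823) = 1.583/1.62548 = 0.9739

u ≈ 0.9739c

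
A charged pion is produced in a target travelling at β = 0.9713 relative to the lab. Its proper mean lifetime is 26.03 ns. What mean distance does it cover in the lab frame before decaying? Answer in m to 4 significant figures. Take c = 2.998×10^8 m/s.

γ = 1/√(1 − 0.9713²) = 4.20419
Dilated lifetime: Δt = γτ₀ = 4.20419 × 26.03 ns = 109.435 ns
d = vΔt = 0.9713c × 109.435 ns = 2.91196×10^8 m/s × 1.09435×10^-7 s = 31.87 m

d ≈ 31.87 m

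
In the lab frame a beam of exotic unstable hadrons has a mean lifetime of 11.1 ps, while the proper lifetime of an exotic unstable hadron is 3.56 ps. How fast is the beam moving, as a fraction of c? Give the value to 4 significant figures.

β ≈ 0.9472

γ = Δt/τ₀ = 11.1/3.56 = 3.11798
β = √(1 − 1/γ²) = √(1 − 1/3.11798²) = 0.9472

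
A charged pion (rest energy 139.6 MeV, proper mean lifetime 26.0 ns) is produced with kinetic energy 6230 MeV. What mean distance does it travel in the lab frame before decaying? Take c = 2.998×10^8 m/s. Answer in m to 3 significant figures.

d ≈ 356 m

γ = 1 + K/(m₀c²) = 1 + 6230/139.6 = 45.628
β = √(1 − 1/γ²) = 0.99976
Dilated lifetime: γτ₀ = 45.628 × 26.0 ns = 1186.3 ns
d = βc·γτ₀ = 0.99976 × (2.998×10^8 m/s) × 1.1863×10^-6 s = 356 m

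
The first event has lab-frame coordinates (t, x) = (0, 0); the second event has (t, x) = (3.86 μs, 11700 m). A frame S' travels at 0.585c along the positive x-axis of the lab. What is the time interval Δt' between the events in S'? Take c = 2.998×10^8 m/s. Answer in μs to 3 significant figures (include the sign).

γ = 1/√(1 − 0.585²) = 1.2330
Δt' = γ(Δt − vΔx/c²) = 1.2330 × (3.86 μs − 0.585×11700 m / (2.998×10^8 m/s))
= 1.2330 × (-18.970 μs) = -23.4 μs

Δt' ≈ -23.4 μs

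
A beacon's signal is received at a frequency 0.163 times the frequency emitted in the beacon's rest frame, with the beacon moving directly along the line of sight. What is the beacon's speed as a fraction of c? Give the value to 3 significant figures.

β ≈ 0.948

f_obs/f_src = √((1−β)/(1+β)) = 0.163  ⇒  (1−β)/(1+β) = 0.026569
β = |1 − D²|/(1 + D²) = |1 − 0.026569|/(1 + 0.026569) = 0.948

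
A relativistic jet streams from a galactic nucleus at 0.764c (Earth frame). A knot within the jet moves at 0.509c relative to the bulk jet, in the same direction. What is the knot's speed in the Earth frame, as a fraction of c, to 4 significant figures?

Relativistic velocity addition: u = (u' + v)/(1 + u'v/c²)
= (0.509 + 0.764)/(1 + 0.509×0.764) = 1.273/1.38888 = 0.9166

u ≈ 0.9166c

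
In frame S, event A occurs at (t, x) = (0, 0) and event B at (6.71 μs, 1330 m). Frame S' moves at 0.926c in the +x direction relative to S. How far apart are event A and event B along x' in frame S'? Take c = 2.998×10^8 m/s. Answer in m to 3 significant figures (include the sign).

Δx' ≈ -1410 m

γ = 1/√(1 − 0.926²) = 2.6488
Δx' = γ(Δx − vΔt) = 2.6488 × (1330 m − 0.926×(2.998×10^8 m/s)×6.71×10^-6 s)
= 2.6488 × (-532.80 m) = -1410 m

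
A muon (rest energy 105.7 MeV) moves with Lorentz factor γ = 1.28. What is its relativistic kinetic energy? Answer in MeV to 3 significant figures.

γ = 1.28 (given)
K = (γ − 1)m₀c² = (1.28 − 1) × 105.7 MeV = 0.28000 × 105.7 MeV = 29.6 MeV

K ≈ 29.6 MeV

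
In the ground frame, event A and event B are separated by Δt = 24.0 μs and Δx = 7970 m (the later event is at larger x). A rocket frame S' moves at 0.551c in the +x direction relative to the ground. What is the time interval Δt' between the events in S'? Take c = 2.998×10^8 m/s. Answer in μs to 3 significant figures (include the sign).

γ = 1/√(1 − 0.551²) = 1.1983
Δt' = γ(Δt − vΔx/c²) = 1.1983 × (24.0 μs − 0.551×7970 m / (2.998×10^8 m/s))
= 1.1983 × (9.3520 μs) = 11.2 μs

Δt' ≈ 11.2 μs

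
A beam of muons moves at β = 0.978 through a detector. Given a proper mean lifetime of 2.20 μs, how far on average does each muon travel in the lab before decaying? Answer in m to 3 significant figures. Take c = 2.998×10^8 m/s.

γ = 1/√(1 − 0.978²) = 4.7938
Dilated lifetime: Δt = γτ₀ = 4.7938 × 2.20 μs = 10.546 μs
d = vΔt = 0.978c × 10.546 μs = 2.9320×10^8 m/s × 1.0546×10^-5 s = 3090 m

d ≈ 3090 m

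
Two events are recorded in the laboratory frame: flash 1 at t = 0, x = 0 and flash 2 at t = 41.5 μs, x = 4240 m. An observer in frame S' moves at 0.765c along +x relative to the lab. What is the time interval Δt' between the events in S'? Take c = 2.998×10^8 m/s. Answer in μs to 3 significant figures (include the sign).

γ = 1/√(1 − 0.765²) = 1.5527
Δt' = γ(Δt − vΔx/c²) = 1.5527 × (41.5 μs − 0.765×4240 m / (2.998×10^8 m/s))
= 1.5527 × (30.681 μs) = 47.6 μs

Δt' ≈ 47.6 μs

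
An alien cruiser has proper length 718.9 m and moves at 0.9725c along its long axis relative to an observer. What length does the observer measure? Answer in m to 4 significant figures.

L ≈ 167.4 m

γ = 1/√(1 − 0.9725²) = 4.29364
Length contraction: L = L₀/γ = 718.9/4.29364 = 167.4 m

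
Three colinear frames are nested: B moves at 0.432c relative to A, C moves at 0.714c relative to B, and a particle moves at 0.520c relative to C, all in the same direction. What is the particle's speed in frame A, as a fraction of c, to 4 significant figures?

Compose boost 2: (0.714 + 0.432)/(1 + 0.714×0.432) = 1.146/1.30845 = 0.875847
Compose boost 3: (0.520 + 0.875847)/(1 + 0.520×0.875847) = 1.39585/1.45544 = 0.9591

u ≈ 0.9591c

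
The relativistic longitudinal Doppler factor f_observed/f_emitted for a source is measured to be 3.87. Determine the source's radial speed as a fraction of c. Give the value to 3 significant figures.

f_obs/f_src = √((1+β)/(1−β)) = 3.87  ⇒  (1+β)/(1−β) = 14.977
β = |1 − D²|/(1 + D²) = |1 − 14.977|/(1 + 14.977) = 0.875

β ≈ 0.875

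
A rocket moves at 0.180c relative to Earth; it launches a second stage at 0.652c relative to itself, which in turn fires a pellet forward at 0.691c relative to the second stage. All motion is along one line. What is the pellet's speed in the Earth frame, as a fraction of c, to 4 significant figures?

Compose boost 2: (0.652 + 0.180)/(1 + 0.652×0.180) = 0.8320/1.11736 = 0.744612
Compose boost 3: (0.691 + 0.744612)/(1 + 0.691×0.744612) = 1.43561/1.51453 = 0.9479

u ≈ 0.9479c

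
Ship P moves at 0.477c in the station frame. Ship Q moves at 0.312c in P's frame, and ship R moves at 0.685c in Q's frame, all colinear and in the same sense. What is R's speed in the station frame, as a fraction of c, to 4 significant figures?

Compose boost 2: (0.312 + 0.477)/(1 + 0.312×0.477) = 0.7890/1.14882 = 0.686789
Compose boost 3: (0.685 + 0.686789)/(1 + 0.685×0.686789) = 1.37179/1.47045 = 0.9329

u ≈ 0.9329c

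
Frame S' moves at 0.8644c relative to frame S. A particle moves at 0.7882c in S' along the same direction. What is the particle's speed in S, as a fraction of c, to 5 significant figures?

u ≈ 0.98292c

Relativistic velocity addition: u = (u' + v)/(1 + u'v/c²)
= (0.7882 + 0.8644)/(1 + 0.7882×0.8644) = 1.6526/1.681320 = 0.98292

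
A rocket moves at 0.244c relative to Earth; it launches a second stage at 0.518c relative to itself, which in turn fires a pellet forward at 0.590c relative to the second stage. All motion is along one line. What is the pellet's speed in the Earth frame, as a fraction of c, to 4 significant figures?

Compose boost 2: (0.518 + 0.244)/(1 + 0.518×0.244) = 0.7620/1.12639 = 0.676496
Compose boost 3: (0.590 + 0.676496)/(1 + 0.590×0.676496) = 1.26650/1.39913 = 0.9052

u ≈ 0.9052c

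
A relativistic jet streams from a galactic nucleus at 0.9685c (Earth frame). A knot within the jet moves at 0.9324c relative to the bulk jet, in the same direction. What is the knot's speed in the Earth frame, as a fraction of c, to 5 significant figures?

u ≈ 0.99888c

Relativistic velocity addition: u = (u' + v)/(1 + u'v/c²)
= (0.9324 + 0.9685)/(1 + 0.9324×0.9685) = 1.9009/1.903029 = 0.99888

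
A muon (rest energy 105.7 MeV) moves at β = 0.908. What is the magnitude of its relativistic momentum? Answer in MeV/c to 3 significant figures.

p ≈ 229 MeV/c

γ = 1/√(1 − 0.908²) = 2.3868
p = γβm₀c = 2.3868 × 0.908 × 105.7 MeV/c = 229 MeV/c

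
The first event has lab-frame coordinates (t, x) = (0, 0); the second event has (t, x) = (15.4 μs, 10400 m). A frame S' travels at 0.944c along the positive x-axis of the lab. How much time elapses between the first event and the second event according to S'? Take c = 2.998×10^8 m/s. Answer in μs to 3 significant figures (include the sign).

γ = 1/√(1 − 0.944²) = 3.0308
Δt' = γ(Δt − vΔx/c²) = 3.0308 × (15.4 μs − 0.944×10400 m / (2.998×10^8 m/s))
= 3.0308 × (-17.347 μs) = -52.6 μs

Δt' ≈ -52.6 μs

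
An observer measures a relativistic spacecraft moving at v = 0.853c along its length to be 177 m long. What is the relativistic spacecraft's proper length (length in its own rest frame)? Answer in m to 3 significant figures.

L₀ ≈ 339 m

γ = 1/√(1 − 0.853²) = 1.9160
L₀ = γL = 1.9160 × 177 = 339 m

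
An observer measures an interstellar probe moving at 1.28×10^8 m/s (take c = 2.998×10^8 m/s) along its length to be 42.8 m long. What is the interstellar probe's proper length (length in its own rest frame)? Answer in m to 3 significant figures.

β = v/c = 1.28×10^8 / 2.998×10^8 = 0.42695
γ = 1/√(1 − 0.42695²) = 1.1059
L₀ = γL = 1.1059 × 42.8 = 47.3 m

L₀ ≈ 47.3 m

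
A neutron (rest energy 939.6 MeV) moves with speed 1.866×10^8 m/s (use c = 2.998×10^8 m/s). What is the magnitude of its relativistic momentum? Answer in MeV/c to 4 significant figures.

p ≈ 747.2 MeV/c

β = v/c = 1.866×10^8 / 2.998×10^8 = 0.622415
γ = 1/√(1 − 0.622415²) = 1.27765
p = γβm₀c = 1.27765 × 0.622415 × 939.6 MeV/c = 747.2 MeV/c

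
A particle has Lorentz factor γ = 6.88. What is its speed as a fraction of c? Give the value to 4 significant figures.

β = √(1 − 1/γ²) = √(1 − 1/6.88²) = √(0.978874) = 0.9894

β ≈ 0.9894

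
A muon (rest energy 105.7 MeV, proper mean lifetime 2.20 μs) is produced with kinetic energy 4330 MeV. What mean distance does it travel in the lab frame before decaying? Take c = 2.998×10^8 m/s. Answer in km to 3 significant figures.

d ≈ 27.7 km

γ = 1 + K/(m₀c²) = 1 + 4330/105.7 = 41.965
β = √(1 − 1/γ²) = 0.99972
Dilated lifetime: γτ₀ = 41.965 × 2.20 μs = 92.323 μs
d = βc·γτ₀ = 0.99972 × (2.998×10^8 m/s) × 9.2323×10^-5 s = 27.7 km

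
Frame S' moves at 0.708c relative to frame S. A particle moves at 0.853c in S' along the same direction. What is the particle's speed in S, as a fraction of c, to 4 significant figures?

u ≈ 0.9732c

Relativistic velocity addition: u = (u' + v)/(1 + u'v/c²)
= (0.853 + 0.708)/(1 + 0.853×0.708) = 1.561/1.60392 = 0.9732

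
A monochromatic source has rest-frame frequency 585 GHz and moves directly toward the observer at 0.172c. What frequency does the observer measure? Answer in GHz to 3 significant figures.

Relativistic Doppler: f_obs = f_src √((1+β)/(1−β))
= 585 × √(1.1720/0.82800) = 585 × 1.1897 = 696 GHz

f_obs ≈ 696 GHz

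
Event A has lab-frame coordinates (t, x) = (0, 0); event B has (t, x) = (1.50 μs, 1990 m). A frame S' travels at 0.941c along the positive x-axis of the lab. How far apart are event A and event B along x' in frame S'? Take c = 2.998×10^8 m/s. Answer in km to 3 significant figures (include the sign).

γ = 1/√(1 − 0.941²) = 2.9550
Δx' = γ(Δx − vΔt) = 2.9550 × (1990 m − 0.941×(2.998×10^8 m/s)×1.50×10^-6 s)
= 2.9550 × (1566.8 m) = 4.63 km

Δx' ≈ 4.63 km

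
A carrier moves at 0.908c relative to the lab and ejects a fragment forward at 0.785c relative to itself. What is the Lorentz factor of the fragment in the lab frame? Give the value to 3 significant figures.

u_lab = (0.785 + 0.908)/(1 + 0.785×0.908) = 1.693/1.71278 = 0.988452
γ = 1/√(1 − 0.988452²) = 6.60

γ ≈ 6.60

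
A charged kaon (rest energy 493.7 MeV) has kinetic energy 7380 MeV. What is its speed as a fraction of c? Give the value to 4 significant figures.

γ = 1 + K/(m₀c²) = 1 + 7380/493.7 = 15.9483
β = √(1 − 1/γ²) = 0.9980

β ≈ 0.9980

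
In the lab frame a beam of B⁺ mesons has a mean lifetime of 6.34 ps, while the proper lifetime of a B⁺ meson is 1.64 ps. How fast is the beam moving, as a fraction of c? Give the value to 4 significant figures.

β ≈ 0.9660

γ = Δt/τ₀ = 6.34/1.64 = 3.86585
β = √(1 − 1/γ²) = √(1 − 1/3.86585²) = 0.9660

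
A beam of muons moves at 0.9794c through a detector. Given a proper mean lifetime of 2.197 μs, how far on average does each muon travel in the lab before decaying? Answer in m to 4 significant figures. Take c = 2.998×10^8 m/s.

γ = 1/√(1 − 0.9794²) = 4.95222
Dilated lifetime: Δt = γτ₀ = 4.95222 × 2.197 μs = 10.8800 μs
d = vΔt = 0.9794c × 10.8800 μs = 2.93624×10^8 m/s × 1.08800×10^-5 s = 3195 m

d ≈ 3195 m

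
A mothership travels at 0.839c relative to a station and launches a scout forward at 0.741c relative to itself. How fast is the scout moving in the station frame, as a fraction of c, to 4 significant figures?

u ≈ 0.9743c

Compose boost 2: (0.741 + 0.839)/(1 + 0.741×0.839) = 1.580/1.62170 = 0.9743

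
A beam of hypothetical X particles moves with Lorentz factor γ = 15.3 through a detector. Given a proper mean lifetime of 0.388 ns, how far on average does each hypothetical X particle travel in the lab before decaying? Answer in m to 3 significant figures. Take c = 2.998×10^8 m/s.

β = √(1 − 1/γ²) = √(1 − 1/15.3²) = 0.99786
Dilated lifetime: Δt = γτ₀ = 15.3 × 0.388 ns = 5.9364 ns
d = vΔt = 0.99786c × 5.9364 ns = 2.9916×10^8 m/s × 5.9364×10^-9 s = 1.78 m

d ≈ 1.78 m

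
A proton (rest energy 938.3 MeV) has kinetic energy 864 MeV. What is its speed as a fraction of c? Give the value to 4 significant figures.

β ≈ 0.8538

γ = 1 + K/(m₀c²) = 1 + 864/938.3 = 1.92081
β = √(1 − 1/γ²) = 0.8538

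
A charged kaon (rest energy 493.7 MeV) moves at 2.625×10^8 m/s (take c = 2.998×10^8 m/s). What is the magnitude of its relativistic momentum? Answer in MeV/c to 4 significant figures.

β = v/c = 2.625×10^8 / 2.998×10^8 = 0.875584
γ = 1/√(1 − 0.875584²) = 2.07011
p = γβm₀c = 2.07011 × 0.875584 × 493.7 MeV/c = 894.9 MeV/c

p ≈ 894.9 MeV/c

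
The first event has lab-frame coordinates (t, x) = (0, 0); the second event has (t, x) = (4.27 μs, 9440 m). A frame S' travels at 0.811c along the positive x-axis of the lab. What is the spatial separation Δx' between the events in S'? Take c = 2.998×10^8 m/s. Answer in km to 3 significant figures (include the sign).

Δx' ≈ 14.4 km

γ = 1/√(1 − 0.811²) = 1.7093
Δx' = γ(Δx − vΔt) = 1.7093 × (9440 m − 0.811×(2.998×10^8 m/s)×4.27×10^-6 s)
= 1.7093 × (8401.8 m) = 14.4 km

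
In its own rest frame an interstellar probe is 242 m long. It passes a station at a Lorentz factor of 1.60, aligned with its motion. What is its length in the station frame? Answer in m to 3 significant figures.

L ≈ 151 m

γ = 1.60 (given)
Length contraction: L = L₀/γ = 242/1.60 = 151 m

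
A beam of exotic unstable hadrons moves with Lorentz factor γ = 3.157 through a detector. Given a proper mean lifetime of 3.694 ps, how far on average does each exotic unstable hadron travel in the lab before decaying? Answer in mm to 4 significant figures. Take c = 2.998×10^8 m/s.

β = √(1 − 1/γ²) = √(1 − 1/3.157²) = 0.948507
Dilated lifetime: Δt = γτ₀ = 3.157 × 3.694 ps = 11.6620 ps
d = vΔt = 0.948507c × 11.6620 ps = 2.84362×10^8 m/s × 1.16620×10^-11 s = 3.316 mm

d ≈ 3.316 mm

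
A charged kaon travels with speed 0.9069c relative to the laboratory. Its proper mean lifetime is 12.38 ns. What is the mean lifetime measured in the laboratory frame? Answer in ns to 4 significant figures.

Δt ≈ 29.38 ns

γ = 1/√(1 − 0.9069²) = 2.37335
Time dilation: Δt = γτ₀ = 2.37335 × 12.38 ns = 29.38 ns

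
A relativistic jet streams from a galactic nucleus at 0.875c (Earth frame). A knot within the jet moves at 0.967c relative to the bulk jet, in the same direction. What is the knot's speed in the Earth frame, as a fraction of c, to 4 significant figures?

Relativistic velocity addition: u = (u' + v)/(1 + u'v/c²)
= (0.967 + 0.875)/(1 + 0.967×0.875) = 1.842/1.84613 = 0.9978

u ≈ 0.9978c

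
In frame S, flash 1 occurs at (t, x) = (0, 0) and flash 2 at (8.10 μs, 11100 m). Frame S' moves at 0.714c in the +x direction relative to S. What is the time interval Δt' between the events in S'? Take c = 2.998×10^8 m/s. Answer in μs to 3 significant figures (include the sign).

Δt' ≈ -26.2 μs

γ = 1/√(1 − 0.714²) = 1.4283
Δt' = γ(Δt − vΔx/c²) = 1.4283 × (8.10 μs − 0.714×11100 m / (2.998×10^8 m/s))
= 1.4283 × (-18.336 μs) = -26.2 μs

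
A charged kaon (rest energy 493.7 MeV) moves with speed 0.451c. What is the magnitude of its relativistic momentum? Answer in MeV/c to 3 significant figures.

γ = 1/√(1 − 0.451²) = 1.1204
p = γβm₀c = 1.1204 × 0.451 × 493.7 MeV/c = 249 MeV/c

p ≈ 249 MeV/c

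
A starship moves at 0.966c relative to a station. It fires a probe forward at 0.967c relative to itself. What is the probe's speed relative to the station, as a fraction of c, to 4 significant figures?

Relativistic velocity addition: u = (u' + v)/(1 + u'v/c²)
= (0.967 + 0.966)/(1 + 0.967×0.966) = 1.933/1.93412 = 0.9994

u ≈ 0.9994c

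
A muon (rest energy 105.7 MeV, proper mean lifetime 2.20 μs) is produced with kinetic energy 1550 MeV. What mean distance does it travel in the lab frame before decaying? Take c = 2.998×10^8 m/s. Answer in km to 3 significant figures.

γ = 1 + K/(m₀c²) = 1 + 1550/105.7 = 15.664
β = √(1 − 1/γ²) = 0.99796
Dilated lifetime: γτ₀ = 15.664 × 2.20 μs = 34.461 μs
d = βc·γτ₀ = 0.99796 × (2.998×10^8 m/s) × 3.4461×10^-5 s = 10.3 km

d ≈ 10.3 km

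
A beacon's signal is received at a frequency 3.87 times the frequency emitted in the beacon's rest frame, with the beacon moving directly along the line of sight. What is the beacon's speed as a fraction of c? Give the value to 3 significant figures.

f_obs/f_src = √((1+β)/(1−β)) = 3.87  ⇒  (1+β)/(1−β) = 14.977
β = |1 − D²|/(1 + D²) = |1 − 14.977|/(1 + 14.977) = 0.875

β ≈ 0.875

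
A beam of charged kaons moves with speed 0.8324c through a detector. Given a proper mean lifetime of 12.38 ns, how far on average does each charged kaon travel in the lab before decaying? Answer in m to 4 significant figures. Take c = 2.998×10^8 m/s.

γ = 1/√(1 − 0.8324²) = 1.80448
Dilated lifetime: Δt = γτ₀ = 1.80448 × 12.38 ns = 22.3395 ns
d = vΔt = 0.8324c × 22.3395 ns = 2.49554×10^8 m/s × 2.23395×10^-8 s = 5.575 m

d ≈ 5.575 m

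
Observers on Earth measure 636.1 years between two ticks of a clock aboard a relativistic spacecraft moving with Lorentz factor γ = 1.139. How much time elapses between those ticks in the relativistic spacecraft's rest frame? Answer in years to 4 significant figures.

γ = 1.139 (given)
Proper time: τ₀ = Δt/γ = 636.1/1.139 = 558.5 years

τ₀ ≈ 558.5 years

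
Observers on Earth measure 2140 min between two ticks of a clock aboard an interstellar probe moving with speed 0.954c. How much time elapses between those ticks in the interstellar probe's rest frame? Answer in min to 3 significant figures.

τ₀ ≈ 642 min

γ = 1/√(1 − 0.954²) = 3.3355
Proper time: τ₀ = Δt/γ = 2140/3.3355 = 642 min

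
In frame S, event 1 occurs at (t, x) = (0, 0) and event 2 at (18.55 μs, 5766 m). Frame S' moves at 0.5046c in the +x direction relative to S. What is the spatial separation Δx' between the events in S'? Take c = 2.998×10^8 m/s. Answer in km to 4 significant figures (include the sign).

Δx' ≈ 3.428 km

γ = 1/√(1 − 0.5046²) = 1.15827
Δx' = γ(Δx − vΔt) = 1.15827 × (5766 m − 0.5046×(2.998×10^8 m/s)×18.55×10^-6 s)
= 1.15827 × (2959.77 m) = 3.428 km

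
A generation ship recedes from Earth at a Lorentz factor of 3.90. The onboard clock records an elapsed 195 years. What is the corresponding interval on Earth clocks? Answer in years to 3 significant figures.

γ = 3.90 (given)
Time dilation: Δt = γτ₀ = 3.90 × 195 years = 760 years

Δt ≈ 760 years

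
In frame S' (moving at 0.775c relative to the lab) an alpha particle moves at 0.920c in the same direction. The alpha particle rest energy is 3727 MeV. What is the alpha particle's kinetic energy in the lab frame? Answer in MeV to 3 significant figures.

u_lab = (0.920 + 0.775)/(1 + 0.920×0.775) = 0.989492
γ = 1/√(1 − 0.989492²) = 6.9163
K = (γ − 1)m₀c² = (6.9163 − 1) × 3727 = 5.9163 × 3727 = 22000 MeV

K ≈ 22000 MeV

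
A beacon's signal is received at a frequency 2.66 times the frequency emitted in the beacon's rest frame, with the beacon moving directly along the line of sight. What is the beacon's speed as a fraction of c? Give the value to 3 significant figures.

f_obs/f_src = √((1+β)/(1−β)) = 2.66  ⇒  (1+β)/(1−β) = 7.0756
β = |1 − D²|/(1 + D²) = |1 − 7.0756|/(1 + 7.0756) = 0.752

β ≈ 0.752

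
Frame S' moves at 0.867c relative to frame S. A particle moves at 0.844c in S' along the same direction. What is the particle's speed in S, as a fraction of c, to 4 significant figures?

u ≈ 0.9880c

Relativistic velocity addition: u = (u' + v)/(1 + u'v/c²)
= (0.844 + 0.867)/(1 + 0.844×0.867) = 1.711/1.73175 = 0.9880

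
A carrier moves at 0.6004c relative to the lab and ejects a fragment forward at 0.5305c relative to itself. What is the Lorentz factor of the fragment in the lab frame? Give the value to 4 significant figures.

u_lab = (0.5305 + 0.6004)/(1 + 0.5305×0.6004) = 1.1309/1.318512 = 0.8577092
γ = 1/√(1 − 0.8577092²) = 1.945

γ ≈ 1.945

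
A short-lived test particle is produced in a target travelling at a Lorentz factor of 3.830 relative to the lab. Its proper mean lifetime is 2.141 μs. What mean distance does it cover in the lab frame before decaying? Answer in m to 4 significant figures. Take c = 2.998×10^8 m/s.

β = √(1 − 1/γ²) = √(1 − 1/3.830²) = 0.965313
Dilated lifetime: Δt = γτ₀ = 3.830 × 2.141 μs = 8.20003 μs
d = vΔt = 0.965313c × 8.20003 μs = 2.89401×10^8 m/s × 8.20003×10^-6 s = 2373 m

d ≈ 2373 m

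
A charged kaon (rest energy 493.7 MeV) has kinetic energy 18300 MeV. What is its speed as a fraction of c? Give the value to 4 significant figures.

γ = 1 + K/(m₀c²) = 1 + 18300/493.7 = 38.0670
β = √(1 − 1/γ²) = 0.9997

β ≈ 0.9997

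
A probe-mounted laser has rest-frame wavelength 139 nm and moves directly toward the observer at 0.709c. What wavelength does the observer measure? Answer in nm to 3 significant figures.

Relativistic Doppler: λ_obs = λ_src √((1−β)/(1+β))
= 139 × √(0.29100/1.7090) = 139 × 0.41264 = 57.4 nm

λ_obs ≈ 57.4 nm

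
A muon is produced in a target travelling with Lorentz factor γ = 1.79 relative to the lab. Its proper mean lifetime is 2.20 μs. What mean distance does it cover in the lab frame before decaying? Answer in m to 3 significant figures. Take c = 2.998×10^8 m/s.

d ≈ 979 m

β = √(1 − 1/γ²) = √(1 − 1/1.79²) = 0.82940
Dilated lifetime: Δt = γτ₀ = 1.79 × 2.20 μs = 3.9380 μs
d = vΔt = 0.82940c × 3.9380 μs = 2.4865×10^8 m/s × 3.9380×10^-6 s = 979 m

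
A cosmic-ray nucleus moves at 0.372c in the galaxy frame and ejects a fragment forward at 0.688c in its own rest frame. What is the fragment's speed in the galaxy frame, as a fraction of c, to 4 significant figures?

u ≈ 0.8440c

Compose boost 2: (0.688 + 0.372)/(1 + 0.688×0.372) = 1.060/1.25594 = 0.8440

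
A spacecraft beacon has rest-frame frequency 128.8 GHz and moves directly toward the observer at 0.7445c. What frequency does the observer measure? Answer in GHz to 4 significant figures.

Relativistic Doppler: f_obs = f_src √((1+β)/(1−β))
= 128.8 × √(1.74450/0.255500) = 128.8 × 2.61300 = 336.6 GHz

f_obs ≈ 336.6 GHz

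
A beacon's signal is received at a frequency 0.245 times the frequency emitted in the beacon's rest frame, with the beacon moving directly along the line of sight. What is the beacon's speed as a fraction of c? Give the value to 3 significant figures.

β ≈ 0.887

f_obs/f_src = √((1−β)/(1+β)) = 0.245  ⇒  (1−β)/(1+β) = 0.060025
β = |1 − D²|/(1 + D²) = |1 − 0.060025|/(1 + 0.060025) = 0.887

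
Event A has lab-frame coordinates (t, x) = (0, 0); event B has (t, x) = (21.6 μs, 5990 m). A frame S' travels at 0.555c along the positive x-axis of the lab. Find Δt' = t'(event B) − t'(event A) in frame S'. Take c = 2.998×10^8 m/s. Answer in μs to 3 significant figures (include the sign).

Δt' ≈ 12.6 μs

γ = 1/√(1 − 0.555²) = 1.2021
Δt' = γ(Δt − vΔx/c²) = 1.2021 × (21.6 μs − 0.555×5990 m / (2.998×10^8 m/s))
= 1.2021 × (10.511 μs) = 12.6 μs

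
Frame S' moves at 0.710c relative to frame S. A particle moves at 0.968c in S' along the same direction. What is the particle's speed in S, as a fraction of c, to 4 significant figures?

Relativistic velocity addition: u = (u' + v)/(1 + u'v/c²)
= (0.968 + 0.710)/(1 + 0.968×0.710) = 1.678/1.68728 = 0.9945

u ≈ 0.9945c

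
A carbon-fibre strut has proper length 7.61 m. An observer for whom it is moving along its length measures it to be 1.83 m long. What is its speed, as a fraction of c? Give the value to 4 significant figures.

γ = L₀/L = 7.61/1.83 = 4.15847
β = √(1 − 1/γ²) = 0.9707

β ≈ 0.9707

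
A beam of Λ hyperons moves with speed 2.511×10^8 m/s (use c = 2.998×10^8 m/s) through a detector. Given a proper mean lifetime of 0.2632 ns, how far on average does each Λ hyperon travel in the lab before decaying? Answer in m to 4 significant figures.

d ≈ 0.1210 m

β = v/c = 2.511×10^8 / 2.998×10^8 = 0.837558
γ = 1/√(1 − 0.837558²) = 1.83034
Dilated lifetime: Δt = γτ₀ = 1.83034 × 0.2632 ns = 0.481744 ns
d = vΔt = 0.837558c × 0.481744 ns = 2.51100×10^8 m/s × 4.81744×10^-10 s = 0.1210 m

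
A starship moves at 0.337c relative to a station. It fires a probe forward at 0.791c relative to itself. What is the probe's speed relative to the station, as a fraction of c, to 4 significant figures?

Relativistic velocity addition: u = (u' + v)/(1 + u'v/c²)
= (0.791 + 0.337)/(1 + 0.791×0.337) = 1.128/1.26657 = 0.8906

u ≈ 0.8906c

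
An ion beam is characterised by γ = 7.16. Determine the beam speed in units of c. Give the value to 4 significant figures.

β = √(1 − 1/γ²) = √(1 − 1/7.16²) = √(0.980494) = 0.9902

β ≈ 0.9902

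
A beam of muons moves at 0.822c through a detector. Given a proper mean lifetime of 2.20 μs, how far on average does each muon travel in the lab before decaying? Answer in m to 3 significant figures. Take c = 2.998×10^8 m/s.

γ = 1/√(1 − 0.822²) = 1.7560
Dilated lifetime: Δt = γτ₀ = 1.7560 × 2.20 μs = 3.8631 μs
d = vΔt = 0.822c × 3.8631 μs = 2.4644×10^8 m/s × 3.8631×10^-6 s = 952 m

d ≈ 952 m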